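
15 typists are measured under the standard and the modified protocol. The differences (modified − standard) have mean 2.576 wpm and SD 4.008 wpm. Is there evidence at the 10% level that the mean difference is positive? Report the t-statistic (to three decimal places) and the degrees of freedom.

t = 2.489, df = 14

H0: μ_d = 0; H1: μ_d > 0 (paired t-test on the differences, right-tailed).
t = d̄/(s_d/√n) = 2.576/(4.008/√15) = 2.489
df = n − 1 = 14
p-value = P(T ≥ 2.489) ≈ 0.013
Since p ≈ 0.013 < α = 0.1, reject H0; the data support H1.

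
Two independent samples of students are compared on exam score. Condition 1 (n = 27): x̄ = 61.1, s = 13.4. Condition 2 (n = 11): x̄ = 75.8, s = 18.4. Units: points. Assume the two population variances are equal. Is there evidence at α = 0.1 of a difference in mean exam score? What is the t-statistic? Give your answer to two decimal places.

Let group 1 = condition 1, group 2 = condition 2. H0: μ_1 = μ_2; H1: μ_1 ≠ μ_2 (two-sample pooled-variance t-test, two-sided).
s_p² = [(27−1)·13.4² + (11−1)·18.4²]/(27+11−2) = 223.727
t = (61.1 − 75.8)/√[223.727·(1/27 + 1/11)] = -2.75
df = n₁ + n₂ − 2 = 36
Two-sided p-value ≈ 0.009
Since p ≈ 0.009 < α = 0.1, reject H0; the data support H1.

-2.75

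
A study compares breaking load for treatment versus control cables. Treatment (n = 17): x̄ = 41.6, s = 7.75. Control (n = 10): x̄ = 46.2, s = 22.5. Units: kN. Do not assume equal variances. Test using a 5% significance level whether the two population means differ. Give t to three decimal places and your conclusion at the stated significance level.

t = -0.625; fail to reject H0

Let group 1 = treatment, group 2 = control. H0: μ_1 = μ_2; H1: μ_1 ≠ μ_2 (Welch's two-sample t-test, two-sided).
t = (x̄_1 − x̄_2)/√(s_1²/n_1 + s_2²/n_2) = (41.6 − 46.2)/√(7.75²/17 + 22.5²/10) = -0.625
Welch–Satterthwaite df ≈ 10.27
Two-sided p-value ≈ 0.5456
Since p ≈ 0.5456 > α = 0.05, fail to reject H0; the data do not provide sufficient evidence against H0.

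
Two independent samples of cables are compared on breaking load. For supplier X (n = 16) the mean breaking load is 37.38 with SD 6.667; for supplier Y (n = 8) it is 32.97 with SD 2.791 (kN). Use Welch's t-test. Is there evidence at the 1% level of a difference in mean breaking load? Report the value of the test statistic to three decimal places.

2.277

Let group 1 = supplier X, group 2 = supplier Y. H0: μ_1 = μ_2; H1: μ_1 ≠ μ_2 (Welch's two-sample t-test, two-sided).
t = (x̄_1 − x̄_2)/√(s_1²/n_1 + s_2²/n_2) = (37.38 − 32.97)/√(6.667²/16 + 2.791²/8) = 2.277
Welch–Satterthwaite df ≈ 21.66
Two-sided p-value ≈ 0.033
Since p ≈ 0.033 > α = 0.01, fail to reject H0; the evidence is not statistically significant.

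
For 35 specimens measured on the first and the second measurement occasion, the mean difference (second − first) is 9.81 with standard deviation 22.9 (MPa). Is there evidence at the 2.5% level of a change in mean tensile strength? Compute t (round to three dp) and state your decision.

t = 2.534; reject H0

H0: μ_d = 0; H1: μ_d ≠ 0 (paired t-test on the differences, two-sided).
t = d̄/(s_d/√n) = 9.81/(22.9/√35) = 2.534
df = n − 1 = 34
Two-sided p-value ≈ 0.016
Since p ≈ 0.016 < α = 0.025, reject H0; the data support H1.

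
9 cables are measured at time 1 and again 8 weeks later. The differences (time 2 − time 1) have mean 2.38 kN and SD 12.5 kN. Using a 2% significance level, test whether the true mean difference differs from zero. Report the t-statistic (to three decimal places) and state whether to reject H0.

H0: μ_d = 0; H1: μ_d ≠ 0 (paired t-test on the differences, two-sided).
t = d̄/(s_d/√n) = 2.38/(12.5/√9) = 0.571
df = n − 1 = 8
Two-sided p-value ≈ 0.5835
Since p ≈ 0.5835 > α = 0.02, fail to reject H0; the evidence is not statistically significant.

t = 0.571; fail to reject H0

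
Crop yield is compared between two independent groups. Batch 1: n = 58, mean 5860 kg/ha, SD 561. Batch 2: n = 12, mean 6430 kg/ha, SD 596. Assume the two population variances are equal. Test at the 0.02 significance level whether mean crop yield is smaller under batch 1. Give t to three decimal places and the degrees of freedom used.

t = -3.171, df = 68

Let group 1 = batch 1, group 2 = batch 2. H0: μ_1 = μ_2; H1: μ_1 < μ_2 (two-sample pooled-variance t-test, left-tailed).
s_p² = [(58−1)·561² + (12−1)·596²]/(58+12−2) = 321272
t = (5860 − 6430)/√[321272·(1/58 + 1/12)] = -3.171
df = n₁ + n₂ − 2 = 68
p-value = P(T ≤ -3.171) ≈ 0.0011
Since p ≈ 0.0011 < α = 0.02, reject H0; the data support H1.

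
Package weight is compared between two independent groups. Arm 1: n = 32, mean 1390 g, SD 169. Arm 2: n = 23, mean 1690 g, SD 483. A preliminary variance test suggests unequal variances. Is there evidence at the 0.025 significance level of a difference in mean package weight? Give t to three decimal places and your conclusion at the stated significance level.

t = -2.856; reject H0

Let group 1 = arm 1, group 2 = arm 2. H0: μ_1 = μ_2; H1: μ_1 ≠ μ_2 (Welch's two-sample t-test, two-sided).
t = (x̄_1 − x̄_2)/√(s_1²/n_1 + s_2²/n_2) = (1390 − 1690)/√(169²/32 + 483²/23) = -2.856
Welch–Satterthwaite df ≈ 25.90
Two-sided p-value ≈ 0.008
Since p ≈ 0.008 < α = 0.025, reject H0; the evidence is statistically significant.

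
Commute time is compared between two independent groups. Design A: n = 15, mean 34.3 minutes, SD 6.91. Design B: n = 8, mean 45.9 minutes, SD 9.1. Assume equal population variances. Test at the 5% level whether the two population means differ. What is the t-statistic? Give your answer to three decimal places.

Let group 1 = design A, group 2 = design B. H0: μ_1 = μ_2; H1: μ_1 ≠ μ_2 (two-sample pooled-variance t-test, two-sided).
s_p² = [(15−1)·6.91² + (8−1)·9.1²]/(15+8−2) = 59.4354
t = (34.3 − 45.9)/√[59.4354·(1/15 + 1/8)] = -3.437
df = n₁ + n₂ − 2 = 21
Two-sided p-value ≈ 0.002
Since p ≈ 0.002 < α = 0.05, reject H0; the data support H1.

-3.437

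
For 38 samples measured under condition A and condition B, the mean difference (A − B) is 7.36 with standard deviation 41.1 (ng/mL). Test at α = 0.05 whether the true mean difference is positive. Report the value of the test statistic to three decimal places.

1.104

H0: μ_d = 0; H1: μ_d > 0 (paired t-test on the differences, right-tailed).
t = d̄/(s_d/√n) = 7.36/(41.1/√38) = 1.104
df = n − 1 = 37
p-value = P(T ≥ 1.104) ≈ 0.138
Since p ≈ 0.138 > α = 0.05, fail to reject H0; the data do not provide sufficient evidence against H0.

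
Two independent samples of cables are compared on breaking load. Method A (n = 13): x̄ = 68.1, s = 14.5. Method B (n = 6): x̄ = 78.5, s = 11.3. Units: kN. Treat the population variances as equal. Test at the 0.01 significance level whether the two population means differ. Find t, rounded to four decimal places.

-1.5452

Let group 1 = method A, group 2 = method B. H0: μ_1 = μ_2; H1: μ_1 ≠ μ_2 (two-sample pooled-variance t-test, two-sided).
s_p² = [(13−1)·14.5² + (6−1)·11.3²]/(13+6−2) = 185.968
t = (68.1 − 78.5)/√[185.968·(1/13 + 1/6)] = -1.5452
df = n₁ + n₂ − 2 = 17
Two-sided p-value ≈ 0.1407
Since p ≈ 0.1407 > α = 0.01, fail to reject H0; the evidence is not statistically significant.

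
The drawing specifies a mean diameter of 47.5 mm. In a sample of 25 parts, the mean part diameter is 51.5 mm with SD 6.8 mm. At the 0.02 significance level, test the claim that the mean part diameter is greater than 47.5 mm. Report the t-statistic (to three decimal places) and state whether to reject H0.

H0: μ = 47.5; H1: μ > 47.5 (one-sample t-test, right-tailed).
t = (x̄ − μ₀)/(s/√n) = (51.5 − 47.5)/(6.8/√25) = 2.941
df = n − 1 = 24
p-value = P(T ≥ 2.941) ≈ 0.004
Since p ≈ 0.004 < α = 0.02, reject H0; the data support H1.

t = 2.941; reject H0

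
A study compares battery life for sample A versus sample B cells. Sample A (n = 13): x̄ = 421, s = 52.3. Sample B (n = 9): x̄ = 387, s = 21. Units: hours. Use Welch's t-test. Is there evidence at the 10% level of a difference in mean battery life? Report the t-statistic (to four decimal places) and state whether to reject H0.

Let group 1 = sample A, group 2 = sample B. H0: μ_1 = μ_2; H1: μ_1 ≠ μ_2 (Welch's two-sample t-test, two-sided).
t = (x̄_1 − x̄_2)/√(s_1²/n_1 + s_2²/n_2) = (421 − 387)/√(52.3²/13 + 21²/9) = 2.1110
Welch–Satterthwaite df ≈ 16.87
Two-sided p-value ≈ 0.050
Since p ≈ 0.050 < α = 0.1, reject H0; the evidence is statistically significant.

t = 2.1110; reject H0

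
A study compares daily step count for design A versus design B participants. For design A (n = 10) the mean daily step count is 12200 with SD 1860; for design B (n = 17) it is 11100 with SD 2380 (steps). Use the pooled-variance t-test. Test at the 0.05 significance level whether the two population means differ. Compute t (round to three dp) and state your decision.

Let group 1 = design A, group 2 = design B. H0: μ_1 = μ_2; H1: μ_1 ≠ μ_2 (two-sample pooled-variance t-test, two-sided).
s_p² = [(10−1)·1860² + (17−1)·2380²]/(10+17−2) = 4870670
t = (12200 − 11100)/√[4870670·(1/10 + 1/17)] = 1.251
df = n₁ + n₂ − 2 = 25
Two-sided p-value ≈ 0.223
Since p ≈ 0.223 > α = 0.05, fail to reject H0; the data do not provide sufficient evidence against H0.

t = 1.251; fail to reject H0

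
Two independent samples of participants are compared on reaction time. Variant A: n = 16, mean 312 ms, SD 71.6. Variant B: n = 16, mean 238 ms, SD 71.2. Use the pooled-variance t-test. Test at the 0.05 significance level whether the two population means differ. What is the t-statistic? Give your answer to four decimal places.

Let group 1 = variant A, group 2 = variant B. H0: μ_1 = μ_2; H1: μ_1 ≠ μ_2 (two-sample pooled-variance t-test, two-sided).
s_p² = [(16−1)·71.6² + (16−1)·71.2²]/(16+16−2) = 5098
t = (312 − 238)/√[5098·(1/16 + 1/16)] = 2.9314
df = n₁ + n₂ − 2 = 30
Two-sided p-value ≈ 0.006
Since p ≈ 0.006 < α = 0.05, reject H0; the evidence is statistically significant.

2.9314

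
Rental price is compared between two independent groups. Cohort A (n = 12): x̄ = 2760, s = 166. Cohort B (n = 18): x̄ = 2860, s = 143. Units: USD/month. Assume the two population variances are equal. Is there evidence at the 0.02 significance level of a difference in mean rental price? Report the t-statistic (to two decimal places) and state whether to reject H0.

Let group 1 = cohort A, group 2 = cohort B. H0: μ_1 = μ_2; H1: μ_1 ≠ μ_2 (two-sample pooled-variance t-test, two-sided).
s_p² = [(12−1)·166² + (18−1)·143²]/(12+18−2) = 23241
t = (2760 − 2860)/√[23241·(1/12 + 1/18)] = -1.76
df = n₁ + n₂ − 2 = 28
Two-sided p-value ≈ 0.089
Since p ≈ 0.089 > α = 0.02, fail to reject H0; the evidence is not statistically significant.

t = -1.76; fail to reject H0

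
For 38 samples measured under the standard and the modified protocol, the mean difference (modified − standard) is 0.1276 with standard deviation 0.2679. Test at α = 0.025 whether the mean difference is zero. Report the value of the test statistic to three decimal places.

H0: μ_d = 0; H1: μ_d ≠ 0 (paired t-test on the differences, two-sided).
t = d̄/(s_d/√n) = 0.1276/(0.2679/√38) = 2.936
df = n − 1 = 37
Two-sided p-value ≈ 0.0057
Since p ≈ 0.0057 < α = 0.025, reject H0; the evidence is statistically significant.

2.936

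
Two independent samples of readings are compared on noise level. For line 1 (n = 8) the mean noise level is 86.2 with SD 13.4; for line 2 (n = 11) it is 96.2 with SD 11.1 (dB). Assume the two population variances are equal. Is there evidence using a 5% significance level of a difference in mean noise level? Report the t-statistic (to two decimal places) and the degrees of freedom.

t = -1.78, df = 17

Let group 1 = line 1, group 2 = line 2. H0: μ_1 = μ_2; H1: μ_1 ≠ μ_2 (two-sample pooled-variance t-test, two-sided).
s_p² = [(8−1)·13.4² + (11−1)·11.1²]/(8+11−2) = 146.413
t = (86.2 − 96.2)/√[146.413·(1/8 + 1/11)] = -1.78
df = n₁ + n₂ − 2 = 17
Two-sided p-value ≈ 0.0932
Since p ≈ 0.0932 > α = 0.05, fail to reject H0; the evidence is not statistically significant.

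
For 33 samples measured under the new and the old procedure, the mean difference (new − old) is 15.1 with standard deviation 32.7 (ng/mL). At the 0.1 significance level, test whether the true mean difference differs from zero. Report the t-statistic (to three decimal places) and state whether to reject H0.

H0: μ_d = 0; H1: μ_d ≠ 0 (paired t-test on the differences, two-sided).
t = d̄/(s_d/√n) = 15.1/(32.7/√33) = 2.653
df = n − 1 = 32
Two-sided p-value ≈ 0.012
Since p ≈ 0.012 < α = 0.1, reject H0; the data support H1.

t = 2.653; reject H0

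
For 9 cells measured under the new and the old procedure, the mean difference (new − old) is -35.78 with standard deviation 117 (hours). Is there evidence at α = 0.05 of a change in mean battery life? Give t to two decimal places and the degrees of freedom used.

t = -0.92, df = 8

H0: μ_d = 0; H1: μ_d ≠ 0 (paired t-test on the differences, two-sided).
t = d̄/(s_d/√n) = -35.78/(117/√9) = -0.92
df = n − 1 = 8
Two-sided p-value ≈ 0.3857
Since p ≈ 0.3857 > α = 0.05, fail to reject H0; the evidence is not statistically significant.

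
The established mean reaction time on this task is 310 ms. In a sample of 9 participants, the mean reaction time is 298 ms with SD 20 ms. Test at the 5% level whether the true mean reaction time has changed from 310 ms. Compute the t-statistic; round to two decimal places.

-1.80

H0: μ = 310; H1: μ ≠ 310 (one-sample t-test, two-sided).
t = (x̄ − μ₀)/(s/√n) = (298 − 310)/(20/√9) = -1.80
df = n − 1 = 8
Two-sided p-value ≈ 0.1096
Since p ≈ 0.1096 > α = 0.05, fail to reject H0; the data do not provide sufficient evidence against H0.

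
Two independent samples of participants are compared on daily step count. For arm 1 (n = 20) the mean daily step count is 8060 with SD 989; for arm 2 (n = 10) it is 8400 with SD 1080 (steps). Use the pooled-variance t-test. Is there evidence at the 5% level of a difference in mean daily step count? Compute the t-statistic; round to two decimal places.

Let group 1 = arm 1, group 2 = arm 2. H0: μ_1 = μ_2; H1: μ_1 ≠ μ_2 (two-sample pooled-variance t-test, two-sided).
s_p² = [(20−1)·989² + (10−1)·1080²]/(20+10−2) = 1038640
t = (8060 − 8400)/√[1038640·(1/20 + 1/10)] = -0.86
df = n₁ + n₂ − 2 = 28
Two-sided p-value ≈ 0.396
Since p ≈ 0.396 > α = 0.05, fail to reject H0; the evidence is not statistically significant.

-0.86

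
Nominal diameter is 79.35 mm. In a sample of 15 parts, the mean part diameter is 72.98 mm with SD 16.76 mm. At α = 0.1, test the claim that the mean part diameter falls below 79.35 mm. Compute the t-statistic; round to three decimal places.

H0: μ = 79.35; H1: μ < 79.35 (one-sample t-test, left-tailed).
t = (x̄ − μ₀)/(s/√n) = (72.98 − 79.35)/(16.76/√15) = -1.472
df = n − 1 = 14
p-value = P(T ≤ -1.472) ≈ 0.082
Since p ≈ 0.082 < α = 0.1, reject H0; the data support H1.

-1.472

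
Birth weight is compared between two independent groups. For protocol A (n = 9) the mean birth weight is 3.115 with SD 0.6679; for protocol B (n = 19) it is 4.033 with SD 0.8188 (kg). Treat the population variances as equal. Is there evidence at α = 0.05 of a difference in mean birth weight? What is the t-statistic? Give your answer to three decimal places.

-2.925

Let group 1 = protocol A, group 2 = protocol B. H0: μ_1 = μ_2; H1: μ_1 ≠ μ_2 (two-sample pooled-variance t-test, two-sided).
s_p² = [(9−1)·0.6679² + (19−1)·0.8188²]/(9+19−2) = 0.601405
t = (3.115 − 4.033)/√[0.601405·(1/9 + 1/19)] = -2.925
df = n₁ + n₂ − 2 = 26
Two-sided p-value ≈ 0.0070
Since p ≈ 0.0070 < α = 0.05, reject H0; the evidence is statistically significant.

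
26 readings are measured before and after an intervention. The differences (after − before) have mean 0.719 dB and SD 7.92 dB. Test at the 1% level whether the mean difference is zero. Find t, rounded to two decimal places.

H0: μ_d = 0; H1: μ_d ≠ 0 (paired t-test on the differences, two-sided).
t = d̄/(s_d/√n) = 0.719/(7.92/√26) = 0.46
df = n − 1 = 25
Two-sided p-value ≈ 0.647
Since p ≈ 0.647 > α = 0.01, fail to reject H0; the evidence is not statistically significant.

0.46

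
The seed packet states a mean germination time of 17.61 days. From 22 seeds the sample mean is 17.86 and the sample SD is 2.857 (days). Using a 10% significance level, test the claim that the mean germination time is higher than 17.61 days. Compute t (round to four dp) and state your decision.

H0: μ = 17.61; H1: μ > 17.61 (one-sample t-test, right-tailed).
t = (x̄ − μ₀)/(s/√n) = (17.86 − 17.61)/(2.857/√22) = 0.4104
df = n − 1 = 21
p-value = P(T ≥ 0.4104) ≈ 0.343
Since p ≈ 0.343 > α = 0.1, fail to reject H0; the evidence is not statistically significant.

t = 0.4104; fail to reject H0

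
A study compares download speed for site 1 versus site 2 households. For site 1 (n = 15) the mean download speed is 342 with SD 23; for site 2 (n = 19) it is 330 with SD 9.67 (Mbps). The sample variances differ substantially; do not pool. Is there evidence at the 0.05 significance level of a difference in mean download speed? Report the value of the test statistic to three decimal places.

Let group 1 = site 1, group 2 = site 2. H0: μ_1 = μ_2; H1: μ_1 ≠ μ_2 (Welch's two-sample t-test, two-sided).
t = (x̄_1 − x̄_2)/√(s_1²/n_1 + s_2²/n_2) = (342 − 330)/√(23²/15 + 9.67²/19) = 1.893
Welch–Satterthwaite df ≈ 17.91
Two-sided p-value ≈ 0.0746
Since p ≈ 0.0746 > α = 0.05, fail to reject H0; the data do not provide sufficient evidence against H0.

1.893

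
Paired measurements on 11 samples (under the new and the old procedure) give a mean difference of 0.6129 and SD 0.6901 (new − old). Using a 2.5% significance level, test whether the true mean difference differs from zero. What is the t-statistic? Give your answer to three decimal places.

2.946

H0: μ_d = 0; H1: μ_d ≠ 0 (paired t-test on the differences, two-sided).
t = d̄/(s_d/√n) = 0.6129/(0.6901/√11) = 2.946
df = n − 1 = 10
Two-sided p-value ≈ 0.015
Since p ≈ 0.015 < α = 0.025, reject H0; the data support H1.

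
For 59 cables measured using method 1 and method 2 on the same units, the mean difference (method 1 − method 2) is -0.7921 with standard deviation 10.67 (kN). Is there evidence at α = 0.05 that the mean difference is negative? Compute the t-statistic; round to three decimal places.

-0.570

H0: μ_d = 0; H1: μ_d < 0 (paired t-test on the differences, left-tailed).
t = d̄/(s_d/√n) = -0.7921/(10.67/√59) = -0.570
df = n − 1 = 58
p-value = P(T ≤ -0.570) ≈ 0.2854
Since p ≈ 0.2854 > α = 0.05, fail to reject H0; the evidence is not statistically significant.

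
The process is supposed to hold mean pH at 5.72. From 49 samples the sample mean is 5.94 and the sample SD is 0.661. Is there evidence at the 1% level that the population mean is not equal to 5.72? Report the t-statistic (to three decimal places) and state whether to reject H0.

t = 2.330; fail to reject H0

H0: μ = 5.72; H1: μ ≠ 5.72 (one-sample t-test, two-sided).
t = (x̄ − μ₀)/(s/√n) = (5.94 − 5.72)/(0.661/√49) = 2.330
df = n − 1 = 48
Two-sided p-value ≈ 0.0241
Since p ≈ 0.0241 > α = 0.01, fail to reject H0; the evidence is not statistically significant.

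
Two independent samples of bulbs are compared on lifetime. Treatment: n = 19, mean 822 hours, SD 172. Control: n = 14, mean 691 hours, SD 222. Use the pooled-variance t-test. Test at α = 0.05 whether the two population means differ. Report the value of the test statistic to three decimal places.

1.912

Let group 1 = treatment, group 2 = control. H0: μ_1 = μ_2; H1: μ_1 ≠ μ_2 (two-sample pooled-variance t-test, two-sided).
s_p² = [(19−1)·172² + (14−1)·222²]/(19+14−2) = 37845.3
t = (822 − 691)/√[37845.3·(1/19 + 1/14)] = 1.912
df = n₁ + n₂ − 2 = 31
Two-sided p-value ≈ 0.065
Since p ≈ 0.065 > α = 0.05, fail to reject H0; the data do not provide sufficient evidence against H0.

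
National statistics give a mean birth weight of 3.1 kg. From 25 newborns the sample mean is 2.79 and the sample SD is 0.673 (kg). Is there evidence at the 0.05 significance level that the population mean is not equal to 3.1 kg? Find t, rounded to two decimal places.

-2.30

H0: μ = 3.1; H1: μ ≠ 3.1 (one-sample t-test, two-sided).
t = (x̄ − μ₀)/(s/√n) = (2.79 − 3.1)/(0.673/√25) = -2.30
df = n − 1 = 24
Two-sided p-value ≈ 0.0302
Since p ≈ 0.0302 < α = 0.05, reject H0; the evidence is statistically significant.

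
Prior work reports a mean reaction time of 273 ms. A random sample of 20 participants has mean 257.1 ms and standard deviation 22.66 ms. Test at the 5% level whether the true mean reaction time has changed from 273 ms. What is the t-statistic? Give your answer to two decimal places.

-3.14

H0: μ = 273; H1: μ ≠ 273 (one-sample t-test, two-sided).
t = (x̄ − μ₀)/(s/√n) = (257.1 − 273)/(22.66/√20) = -3.14
df = n − 1 = 19
Two-sided p-value ≈ 0.0054
Since p ≈ 0.0054 < α = 0.05, reject H0; the evidence is statistically significant.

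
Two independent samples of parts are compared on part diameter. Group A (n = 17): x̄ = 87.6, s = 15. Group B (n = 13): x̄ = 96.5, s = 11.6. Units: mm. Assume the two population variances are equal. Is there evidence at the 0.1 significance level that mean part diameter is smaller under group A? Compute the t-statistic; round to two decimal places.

Let group 1 = group A, group 2 = group B. H0: μ_1 = μ_2; H1: μ_1 < μ_2 (two-sample pooled-variance t-test, left-tailed).
s_p² = [(17−1)·15² + (13−1)·11.6²]/(17+13−2) = 186.24
t = (87.6 − 96.5)/√[186.24·(1/17 + 1/13)] = -1.77
df = n₁ + n₂ − 2 = 28
p-value = P(T ≤ -1.77) ≈ 0.044
Since p ≈ 0.044 < α = 0.1, reject H0; the data support H1.

-1.77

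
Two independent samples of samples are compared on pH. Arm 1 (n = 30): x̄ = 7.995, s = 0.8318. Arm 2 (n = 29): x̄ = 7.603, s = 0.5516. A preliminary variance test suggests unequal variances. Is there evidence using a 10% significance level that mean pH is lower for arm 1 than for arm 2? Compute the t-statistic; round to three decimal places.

Let group 1 = arm 1, group 2 = arm 2. H0: μ_1 = μ_2; H1: μ_1 < μ_2 (Welch's two-sample t-test, left-tailed).
t = (x̄_1 − x̄_2)/√(s_1²/n_1 + s_2²/n_2) = (7.995 − 7.603)/√(0.8318²/30 + 0.5516²/29) = 2.140
Welch–Satterthwaite df ≈ 50.55
p-value = P(T ≤ 2.140) ≈ 0.981
Since p ≈ 0.981 > α = 0.1, fail to reject H0; the evidence is not statistically significant.

2.140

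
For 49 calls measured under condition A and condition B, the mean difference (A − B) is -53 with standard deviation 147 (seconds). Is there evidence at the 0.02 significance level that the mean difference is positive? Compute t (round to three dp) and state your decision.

H0: μ_d = 0; H1: μ_d > 0 (paired t-test on the differences, right-tailed).
t = d̄/(s_d/√n) = -53/(147/√49) = -2.524
df = n − 1 = 48
p-value = P(T ≥ -2.524) ≈ 0.9925
Since p ≈ 0.9925 > α = 0.02, fail to reject H0; the data do not provide sufficient evidence against H0.

t = -2.524; fail to reject H0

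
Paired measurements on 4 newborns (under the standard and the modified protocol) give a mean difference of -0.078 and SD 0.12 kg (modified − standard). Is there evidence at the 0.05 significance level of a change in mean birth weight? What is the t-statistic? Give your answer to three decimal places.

-1.300

H0: μ_d = 0; H1: μ_d ≠ 0 (paired t-test on the differences, two-sided).
t = d̄/(s_d/√n) = -0.078/(0.12/√4) = -1.300
df = n − 1 = 3
Two-sided p-value ≈ 0.2845
Since p ≈ 0.2845 > α = 0.05, fail to reject H0; the evidence is not statistically significant.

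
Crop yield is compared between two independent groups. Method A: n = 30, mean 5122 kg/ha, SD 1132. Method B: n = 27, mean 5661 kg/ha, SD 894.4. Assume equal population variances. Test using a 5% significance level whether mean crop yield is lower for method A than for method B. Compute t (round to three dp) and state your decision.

t = -1.979; reject H0

Let group 1 = method A, group 2 = method B. H0: μ_1 = μ_2; H1: μ_1 < μ_2 (two-sample pooled-variance t-test, left-tailed).
s_p² = [(30−1)·1132² + (27−1)·894.4²]/(30+27−2) = 1053820
t = (5122 − 5661)/√[1053820·(1/30 + 1/27)] = -1.979
df = n₁ + n₂ − 2 = 55
p-value = P(T ≤ -1.979) ≈ 0.0264
Since p ≈ 0.0264 < α = 0.05, reject H0; the data support H1.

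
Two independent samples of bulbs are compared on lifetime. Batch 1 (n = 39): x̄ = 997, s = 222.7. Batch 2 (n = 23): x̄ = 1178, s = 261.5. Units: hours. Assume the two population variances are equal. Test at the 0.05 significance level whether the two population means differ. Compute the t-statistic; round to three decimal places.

Let group 1 = batch 1, group 2 = batch 2. H0: μ_1 = μ_2; H1: μ_1 ≠ μ_2 (two-sample pooled-variance t-test, two-sided).
s_p² = [(39−1)·222.7² + (23−1)·261.5²]/(39+23−2) = 56483.8
t = (997 − 1178)/√[56483.8·(1/39 + 1/23)] = -2.897
df = n₁ + n₂ − 2 = 60
Two-sided p-value ≈ 0.005
Since p ≈ 0.005 < α = 0.05, reject H0; the data support H1.

-2.897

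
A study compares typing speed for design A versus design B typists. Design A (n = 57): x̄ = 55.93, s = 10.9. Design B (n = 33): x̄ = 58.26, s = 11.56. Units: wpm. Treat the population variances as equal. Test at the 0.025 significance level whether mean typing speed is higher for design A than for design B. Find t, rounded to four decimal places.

Let group 1 = design A, group 2 = design B. H0: μ_1 = μ_2; H1: μ_1 > μ_2 (two-sample pooled-variance t-test, right-tailed).
s_p² = [(57−1)·10.9² + (33−1)·11.56²]/(57+33−2) = 124.2
t = (55.93 − 58.26)/√[124.2·(1/57 + 1/33)] = -0.9558
df = n₁ + n₂ − 2 = 88
p-value = P(T ≥ -0.9558) ≈ 0.829
Since p ≈ 0.829 > α = 0.025, fail to reject H0; the data do not provide sufficient evidence against H0.

-0.9558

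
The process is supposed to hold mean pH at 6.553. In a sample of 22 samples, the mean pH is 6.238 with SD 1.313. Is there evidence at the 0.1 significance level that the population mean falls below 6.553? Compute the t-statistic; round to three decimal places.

H0: μ = 6.553; H1: μ < 6.553 (one-sample t-test, left-tailed).
t = (x̄ − μ₀)/(s/√n) = (6.238 − 6.553)/(1.313/√22) = -1.125
df = n − 1 = 21
p-value = P(T ≤ -1.125) ≈ 0.137
Since p ≈ 0.137 > α = 0.1, fail to reject H0; the data do not provide sufficient evidence against H0.

-1.125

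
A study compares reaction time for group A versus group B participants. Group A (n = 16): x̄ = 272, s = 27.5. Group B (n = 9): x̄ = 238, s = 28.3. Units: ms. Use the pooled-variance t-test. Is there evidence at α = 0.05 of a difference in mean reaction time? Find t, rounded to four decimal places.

2.9373

Let group 1 = group A, group 2 = group B. H0: μ_1 = μ_2; H1: μ_1 ≠ μ_2 (two-sample pooled-variance t-test, two-sided).
s_p² = [(16−1)·27.5² + (9−1)·28.3²]/(16+9−2) = 771.777
t = (272 − 238)/√[771.777·(1/16 + 1/9)] = 2.9373
df = n₁ + n₂ − 2 = 23
Two-sided p-value ≈ 0.0074
Since p ≈ 0.0074 < α = 0.05, reject H0; the evidence is statistically significant.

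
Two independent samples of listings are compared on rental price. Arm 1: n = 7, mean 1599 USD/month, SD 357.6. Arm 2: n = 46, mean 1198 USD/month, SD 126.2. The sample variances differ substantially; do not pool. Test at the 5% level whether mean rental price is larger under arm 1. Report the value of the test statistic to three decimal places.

Let group 1 = arm 1, group 2 = arm 2. H0: μ_1 = μ_2; H1: μ_1 > μ_2 (Welch's two-sample t-test, right-tailed).
t = (x̄_1 − x̄_2)/√(s_1²/n_1 + s_2²/n_2) = (1599 − 1198)/√(357.6²/7 + 126.2²/46) = 2.939
Welch–Satterthwaite df ≈ 6.23
p-value = P(T ≥ 2.939) ≈ 0.012
Since p ≈ 0.012 < α = 0.05, reject H0; the evidence is statistically significant.

2.939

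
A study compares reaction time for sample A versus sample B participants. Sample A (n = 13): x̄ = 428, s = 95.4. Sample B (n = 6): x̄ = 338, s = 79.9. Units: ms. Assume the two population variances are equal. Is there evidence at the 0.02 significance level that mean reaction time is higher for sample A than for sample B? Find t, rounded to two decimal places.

2.00

Let group 1 = sample A, group 2 = sample B. H0: μ_1 = μ_2; H1: μ_1 > μ_2 (two-sample pooled-variance t-test, right-tailed).
s_p² = [(13−1)·95.4² + (6−1)·79.9²]/(13+6−2) = 8302
t = (428 − 338)/√[8302·(1/13 + 1/6)] = 2.00
df = n₁ + n₂ − 2 = 17
p-value = P(T ≥ 2.00) ≈ 0.031
Since p ≈ 0.031 > α = 0.02, fail to reject H0; the data do not provide sufficient evidence against H0.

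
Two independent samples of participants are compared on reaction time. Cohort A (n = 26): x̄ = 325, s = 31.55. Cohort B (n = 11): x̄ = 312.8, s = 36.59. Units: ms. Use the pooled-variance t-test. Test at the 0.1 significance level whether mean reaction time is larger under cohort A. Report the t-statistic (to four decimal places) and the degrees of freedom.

Let group 1 = cohort A, group 2 = cohort B. H0: μ_1 = μ_2; H1: μ_1 > μ_2 (two-sample pooled-variance t-test, right-tailed).
s_p² = [(26−1)·31.55² + (11−1)·36.59²]/(26+11−2) = 1093.52
t = (325 − 312.8)/√[1093.52·(1/26 + 1/11)] = 1.0257
df = n₁ + n₂ − 2 = 35
p-value = P(T ≥ 1.0257) ≈ 0.156
Since p ≈ 0.156 > α = 0.1, fail to reject H0; the evidence is not statistically significant.

t = 1.0257, df = 35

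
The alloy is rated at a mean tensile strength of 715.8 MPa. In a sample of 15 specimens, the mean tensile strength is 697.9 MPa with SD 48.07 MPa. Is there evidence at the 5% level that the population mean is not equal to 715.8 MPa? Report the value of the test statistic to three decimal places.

-1.442

H0: μ = 715.8; H1: μ ≠ 715.8 (one-sample t-test, two-sided).
t = (x̄ − μ₀)/(s/√n) = (697.9 − 715.8)/(48.07/√15) = -1.442
df = n − 1 = 14
Two-sided p-value ≈ 0.171
Since p ≈ 0.171 > α = 0.05, fail to reject H0; the evidence is not statistically significant.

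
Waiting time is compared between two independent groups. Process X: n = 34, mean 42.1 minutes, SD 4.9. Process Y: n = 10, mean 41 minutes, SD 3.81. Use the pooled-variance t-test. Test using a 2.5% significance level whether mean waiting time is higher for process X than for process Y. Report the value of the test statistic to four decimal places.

0.6523

Let group 1 = process X, group 2 = process Y. H0: μ_1 = μ_2; H1: μ_1 > μ_2 (two-sample pooled-variance t-test, right-tailed).
s_p² = [(34−1)·4.9² + (10−1)·3.81²]/(34+10−2) = 21.9756
t = (42.1 − 41)/√[21.9756·(1/34 + 1/10)] = 0.6523
df = n₁ + n₂ − 2 = 42
p-value = P(T ≥ 0.6523) ≈ 0.259
Since p ≈ 0.259 > α = 0.025, fail to reject H0; the evidence is not statistically significant.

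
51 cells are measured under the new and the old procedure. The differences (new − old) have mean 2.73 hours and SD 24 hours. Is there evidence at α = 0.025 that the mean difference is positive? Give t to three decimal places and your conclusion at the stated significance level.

H0: μ_d = 0; H1: μ_d > 0 (paired t-test on the differences, right-tailed).
t = d̄/(s_d/√n) = 2.73/(24/√51) = 0.812
df = n − 1 = 50
p-value = P(T ≥ 0.812) ≈ 0.210
Since p ≈ 0.210 > α = 0.025, fail to reject H0; the evidence is not statistically significant.

t = 0.812; fail to reject H0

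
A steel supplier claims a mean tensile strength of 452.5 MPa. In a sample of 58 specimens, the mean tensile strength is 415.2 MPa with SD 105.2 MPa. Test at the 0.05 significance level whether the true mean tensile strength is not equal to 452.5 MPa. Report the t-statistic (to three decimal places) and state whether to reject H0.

t = -2.700; reject H0

H0: μ = 452.5; H1: μ ≠ 452.5 (one-sample t-test, two-sided).
t = (x̄ − μ₀)/(s/√n) = (415.2 − 452.5)/(105.2/√58) = -2.700
df = n − 1 = 57
Two-sided p-value ≈ 0.0091
Since p ≈ 0.0091 < α = 0.05, reject H0; the evidence is statistically significant.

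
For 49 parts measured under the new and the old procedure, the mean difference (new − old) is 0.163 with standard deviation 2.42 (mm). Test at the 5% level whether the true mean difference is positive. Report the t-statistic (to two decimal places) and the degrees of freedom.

H0: μ_d = 0; H1: μ_d > 0 (paired t-test on the differences, right-tailed).
t = d̄/(s_d/√n) = 0.163/(2.42/√49) = 0.47
df = n − 1 = 48
p-value = P(T ≥ 0.47) ≈ 0.3197
Since p ≈ 0.3197 > α = 0.05, fail to reject H0; the data do not provide sufficient evidence against H0.

t = 0.47, df = 48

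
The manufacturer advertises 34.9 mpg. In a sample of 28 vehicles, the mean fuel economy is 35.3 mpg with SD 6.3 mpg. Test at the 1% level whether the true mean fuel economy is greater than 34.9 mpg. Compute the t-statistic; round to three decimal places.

H0: μ = 34.9; H1: μ > 34.9 (one-sample t-test, right-tailed).
t = (x̄ − μ₀)/(s/√n) = (35.3 − 34.9)/(6.3/√28) = 0.336
df = n − 1 = 27
p-value = P(T ≥ 0.336) ≈ 0.3697
Since p ≈ 0.3697 > α = 0.01, fail to reject H0; the data do not provide sufficient evidence against H0.

0.336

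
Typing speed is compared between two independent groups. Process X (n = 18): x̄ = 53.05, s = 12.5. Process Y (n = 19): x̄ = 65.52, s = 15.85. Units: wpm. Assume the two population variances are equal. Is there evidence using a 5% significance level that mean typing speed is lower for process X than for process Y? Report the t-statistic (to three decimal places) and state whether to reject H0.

t = -2.647; reject H0

Let group 1 = process X, group 2 = process Y. H0: μ_1 = μ_2; H1: μ_1 < μ_2 (two-sample pooled-variance t-test, left-tailed).
s_p² = [(18−1)·12.5² + (19−1)·15.85²]/(18+19−2) = 205.093
t = (53.05 − 65.52)/√[205.093·(1/18 + 1/19)] = -2.647
df = n₁ + n₂ − 2 = 35
p-value = P(T ≤ -2.647) ≈ 0.006
Since p ≈ 0.006 < α = 0.05, reject H0; the evidence is statistically significant.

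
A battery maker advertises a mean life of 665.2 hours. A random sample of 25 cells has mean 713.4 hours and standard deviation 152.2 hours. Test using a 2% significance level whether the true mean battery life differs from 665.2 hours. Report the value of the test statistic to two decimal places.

H0: μ = 665.2; H1: μ ≠ 665.2 (one-sample t-test, two-sided).
t = (x̄ − μ₀)/(s/√n) = (713.4 − 665.2)/(152.2/√25) = 1.58
df = n − 1 = 24
Two-sided p-value ≈ 0.126
Since p ≈ 0.126 > α = 0.02, fail to reject H0; the evidence is not statistically significant.

1.58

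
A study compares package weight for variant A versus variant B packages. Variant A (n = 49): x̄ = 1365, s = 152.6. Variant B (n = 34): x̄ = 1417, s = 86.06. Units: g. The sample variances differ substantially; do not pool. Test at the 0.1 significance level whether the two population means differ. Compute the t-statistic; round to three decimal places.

-1.975

Let group 1 = variant A, group 2 = variant B. H0: μ_1 = μ_2; H1: μ_1 ≠ μ_2 (Welch's two-sample t-test, two-sided).
t = (x̄_1 − x̄_2)/√(s_1²/n_1 + s_2²/n_2) = (1365 − 1417)/√(152.6²/49 + 86.06²/34) = -1.975
Welch–Satterthwaite df ≈ 78.19
Two-sided p-value ≈ 0.0518
Since p ≈ 0.0518 < α = 0.1, reject H0; the evidence is statistically significant.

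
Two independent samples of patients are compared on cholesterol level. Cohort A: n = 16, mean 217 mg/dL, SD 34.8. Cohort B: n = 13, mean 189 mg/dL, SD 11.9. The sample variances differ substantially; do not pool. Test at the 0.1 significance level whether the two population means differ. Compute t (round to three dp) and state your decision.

Let group 1 = cohort A, group 2 = cohort B. H0: μ_1 = μ_2; H1: μ_1 ≠ μ_2 (Welch's two-sample t-test, two-sided).
t = (x̄_1 − x̄_2)/√(s_1²/n_1 + s_2²/n_2) = (217 − 189)/√(34.8²/16 + 11.9²/13) = 3.009
Welch–Satterthwaite df ≈ 19.13
Two-sided p-value ≈ 0.007
Since p ≈ 0.007 < α = 0.1, reject H0; the data support H1.

t = 3.009; reject H0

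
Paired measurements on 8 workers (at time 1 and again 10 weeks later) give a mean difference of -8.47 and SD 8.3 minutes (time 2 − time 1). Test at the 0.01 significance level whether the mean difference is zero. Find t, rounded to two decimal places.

H0: μ_d = 0; H1: μ_d ≠ 0 (paired t-test on the differences, two-sided).
t = d̄/(s_d/√n) = -8.47/(8.3/√8) = -2.89
df = n − 1 = 7
Two-sided p-value ≈ 0.023
Since p ≈ 0.023 > α = 0.01, fail to reject H0; the evidence is not statistically significant.

-2.89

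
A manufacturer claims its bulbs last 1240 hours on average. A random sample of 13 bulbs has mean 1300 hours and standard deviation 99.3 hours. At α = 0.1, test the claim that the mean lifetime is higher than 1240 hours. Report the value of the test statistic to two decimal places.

H0: μ = 1240; H1: μ > 1240 (one-sample t-test, right-tailed).
t = (x̄ − μ₀)/(s/√n) = (1300 − 1240)/(99.3/√13) = 2.18
df = n − 1 = 12
p-value = P(T ≥ 2.18) ≈ 0.0250
Since p ≈ 0.0250 < α = 0.1, reject H0; the evidence is statistically significant.

2.18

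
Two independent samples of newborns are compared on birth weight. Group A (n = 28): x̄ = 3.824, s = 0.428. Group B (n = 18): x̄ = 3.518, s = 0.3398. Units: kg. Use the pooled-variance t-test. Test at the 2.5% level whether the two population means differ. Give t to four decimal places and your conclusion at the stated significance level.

Let group 1 = group A, group 2 = group B. H0: μ_1 = μ_2; H1: μ_1 ≠ μ_2 (two-sample pooled-variance t-test, two-sided).
s_p² = [(28−1)·0.428² + (18−1)·0.3398²]/(28+18−2) = 0.157019
t = (3.824 − 3.518)/√[0.157019·(1/28 + 1/18)] = 2.5561
df = n₁ + n₂ − 2 = 44
Two-sided p-value ≈ 0.014
Since p ≈ 0.014 < α = 0.025, reject H0; the evidence is statistically significant.

t = 2.5561; reject H0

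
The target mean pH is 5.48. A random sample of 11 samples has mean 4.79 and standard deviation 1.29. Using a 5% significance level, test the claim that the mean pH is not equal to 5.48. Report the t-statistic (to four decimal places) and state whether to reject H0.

H0: μ = 5.48; H1: μ ≠ 5.48 (one-sample t-test, two-sided).
t = (x̄ − μ₀)/(s/√n) = (4.79 − 5.48)/(1.29/√11) = -1.7740
df = n − 1 = 10
Two-sided p-value ≈ 0.1065
Since p ≈ 0.1065 > α = 0.05, fail to reject H0; the evidence is not statistically significant.

t = -1.7740; fail to reject H0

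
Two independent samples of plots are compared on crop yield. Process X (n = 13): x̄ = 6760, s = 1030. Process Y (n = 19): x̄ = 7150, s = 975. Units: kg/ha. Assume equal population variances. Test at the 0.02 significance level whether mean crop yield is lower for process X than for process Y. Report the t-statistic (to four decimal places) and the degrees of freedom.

Let group 1 = process X, group 2 = process Y. H0: μ_1 = μ_2; H1: μ_1 < μ_2 (two-sample pooled-variance t-test, left-tailed).
s_p² = [(13−1)·1030² + (19−1)·975²]/(13+19−2) = 994735
t = (6760 − 7150)/√[994735·(1/13 + 1/19)] = -1.0864
df = n₁ + n₂ − 2 = 30
p-value = P(T ≤ -1.0864) ≈ 0.143
Since p ≈ 0.143 > α = 0.02, fail to reject H0; the data do not provide sufficient evidence against H0.

t = -1.0864, df = 30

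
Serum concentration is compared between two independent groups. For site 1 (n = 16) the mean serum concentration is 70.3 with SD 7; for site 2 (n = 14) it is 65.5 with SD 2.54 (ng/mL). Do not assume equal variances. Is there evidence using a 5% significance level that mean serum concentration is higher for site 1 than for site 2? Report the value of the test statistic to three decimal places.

2.557

Let group 1 = site 1, group 2 = site 2. H0: μ_1 = μ_2; H1: μ_1 > μ_2 (Welch's two-sample t-test, right-tailed).
t = (x̄_1 − x̄_2)/√(s_1²/n_1 + s_2²/n_2) = (70.3 − 65.5)/√(7²/16 + 2.54²/14) = 2.557
Welch–Satterthwaite df ≈ 19.35
p-value = P(T ≥ 2.557) ≈ 0.010
Since p ≈ 0.010 < α = 0.05, reject H0; the evidence is statistically significant.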